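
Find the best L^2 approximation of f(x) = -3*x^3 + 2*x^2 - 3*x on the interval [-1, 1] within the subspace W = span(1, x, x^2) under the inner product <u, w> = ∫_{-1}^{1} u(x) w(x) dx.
g(x) = 2*x^2 - 24*x/5

The best approximation g ∈ W is the orthogonal projection of f onto W. Writing g = a_0 + a_1 x + a_2 x^2, the coefficients solve the normal equations G · a = b where
  G_{ij} = <φ_i, φ_j> and b_i = <f, φ_i>, with φ_0 = 1, φ_1 = x, φ_2 = x^2.
G =
  [2, 0, 2/3]
  [0, 2/3, 0]
  [2/3, 0, 2/5],
b = (4/3, -16/5, 4/5).
Solving gives a_0 = 0, a_1 = -24/5, a_2 = 2, so
  g(x) = 2*x^2 - 24*x/5.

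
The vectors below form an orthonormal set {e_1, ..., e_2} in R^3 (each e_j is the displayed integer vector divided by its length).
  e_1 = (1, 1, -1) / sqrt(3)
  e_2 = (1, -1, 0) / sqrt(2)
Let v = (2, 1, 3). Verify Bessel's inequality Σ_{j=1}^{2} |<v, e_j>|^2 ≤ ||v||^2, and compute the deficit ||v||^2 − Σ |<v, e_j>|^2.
Σ |<v, e_j>|^2 = 1/2; ||v||^2 = 14; deficit = 27/2

Write each e_j = u_j / sqrt(<u_j, u_j>) where u_j is the displayed integer vector. Then <v, e_j> = <v, u_j> / sqrt(<u_j, u_j>), so |<v, e_j>|^2 = <v, u_j>^2 / <u_j, u_j>.
Coefficients: <v, e_1> = 0/sqrt(3), <v, e_2> = 1/sqrt(2).
Square and sum: Σ |<v, e_j>|^2 = 1/2.
Compute ||v||^2 = v·v = 14.
Deficit = 14 − 1/2 = 27/2 ≥ 0, confirming Bessel's inequality. (The deficit equals ||v − Σ <v,e_j> e_j||^2, the squared distance from v to span{e_j}.)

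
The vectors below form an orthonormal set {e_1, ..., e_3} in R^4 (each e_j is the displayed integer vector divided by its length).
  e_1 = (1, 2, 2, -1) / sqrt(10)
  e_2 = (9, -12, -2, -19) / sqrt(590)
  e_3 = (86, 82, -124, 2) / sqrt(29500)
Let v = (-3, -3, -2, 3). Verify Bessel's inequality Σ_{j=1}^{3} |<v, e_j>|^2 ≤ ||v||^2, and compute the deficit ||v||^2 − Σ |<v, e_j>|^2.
Σ |<v, e_j>|^2 = 31; ||v||^2 = 31; deficit = 0

Write each e_j = u_j / sqrt(<u_j, u_j>) where u_j is the displayed integer vector. Then <v, e_j> = <v, u_j> / sqrt(<u_j, u_j>), so |<v, e_j>|^2 = <v, u_j>^2 / <u_j, u_j>.
Coefficients: <v, e_1> = -16/sqrt(10), <v, e_2> = -44/sqrt(590), <v, e_3> = -250/sqrt(29500).
Square and sum: Σ |<v, e_j>|^2 = 31.
Compute ||v||^2 = v·v = 31.
Deficit = 31 − 31 = 0 ≥ 0, confirming Bessel's inequality. (The deficit equals ||v − Σ <v,e_j> e_j||^2, the squared distance from v to span{e_j}.)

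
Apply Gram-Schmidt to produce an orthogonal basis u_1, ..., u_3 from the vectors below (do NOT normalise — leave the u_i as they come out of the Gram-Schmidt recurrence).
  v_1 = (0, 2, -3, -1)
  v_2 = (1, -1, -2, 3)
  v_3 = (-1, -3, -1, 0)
Orthogonal basis:
  u_1 = (0, 2, -3, -1)
  u_2 = (1, -8/7, -25/14, 43/14)
  u_3 = (-268/209, -470/209, -238/209, -226/209)

Apply the Gram-Schmidt recurrence
  u_1 = v_1
  u_i = v_i − Σ_{j<i} ((v_i · u_j) / (u_j · u_j)) · u_j.

Step by step this gives:
  u_1 = (0, 2, -3, -1)
  u_2 = (1, -8/7, -25/14, 43/14)
  u_3 = (-268/209, -470/209, -238/209, -226/209)

Orthogonality check:
  u_2 · u_1 = 0 (should be 0)
  u_3 · u_1 = 0 (should be 0)
  u_3 · u_2 = 0 (should be 0)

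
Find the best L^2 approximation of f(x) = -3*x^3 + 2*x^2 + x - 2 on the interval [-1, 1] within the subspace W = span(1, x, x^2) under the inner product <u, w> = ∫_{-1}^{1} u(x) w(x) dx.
g(x) = 2*x^2 - 4*x/5 - 2

The best approximation g ∈ W is the orthogonal projection of f onto W. Writing g = a_0 + a_1 x + a_2 x^2, the coefficients solve the normal equations G · a = b where
  G_{ij} = <φ_i, φ_j> and b_i = <f, φ_i>, with φ_0 = 1, φ_1 = x, φ_2 = x^2.
G =
  [2, 0, 2/3]
  [0, 2/3, 0]
  [2/3, 0, 2/5],
b = (-8/3, -8/15, -8/15).
Solving gives a_0 = -2, a_1 = -4/5, a_2 = 2, so
  g(x) = 2*x^2 - 4*x/5 - 2.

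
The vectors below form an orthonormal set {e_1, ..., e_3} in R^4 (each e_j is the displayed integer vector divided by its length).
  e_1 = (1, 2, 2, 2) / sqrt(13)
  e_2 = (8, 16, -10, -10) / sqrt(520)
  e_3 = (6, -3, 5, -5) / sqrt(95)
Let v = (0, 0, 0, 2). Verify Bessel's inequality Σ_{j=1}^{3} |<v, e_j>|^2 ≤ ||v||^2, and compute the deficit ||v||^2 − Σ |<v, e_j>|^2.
Σ |<v, e_j>|^2 = 58/19; ||v||^2 = 4; deficit = 18/19

Write each e_j = u_j / sqrt(<u_j, u_j>) where u_j is the displayed integer vector. Then <v, e_j> = <v, u_j> / sqrt(<u_j, u_j>), so |<v, e_j>|^2 = <v, u_j>^2 / <u_j, u_j>.
Coefficients: <v, e_1> = 4/sqrt(13), <v, e_2> = -20/sqrt(520), <v, e_3> = -10/sqrt(95).
Square and sum: Σ |<v, e_j>|^2 = 58/19.
Compute ||v||^2 = v·v = 4.
Deficit = 4 − 58/19 = 18/19 ≥ 0, confirming Bessel's inequality. (The deficit equals ||v − Σ <v,e_j> e_j||^2, the squared distance from v to span{e_j}.)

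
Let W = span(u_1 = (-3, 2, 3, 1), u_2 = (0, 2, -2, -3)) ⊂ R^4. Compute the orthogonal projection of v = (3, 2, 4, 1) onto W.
proj_W(v) = (-101/122, -20/183, 545/366, 232/183)

Set up U = [u_1 | ... | u_2] ∈ R^(4×2). The projector onto W = col(U) is P = U (U^T U)^(-1) U^T.
Compute U^T U =
  [23, -5]
  [-5, 17],
and U^T v = (8, -7).
Solve U^T U · c = U^T v for the coefficients: c = (101/366, -121/366). The projection is proj_W(v) = U c.
Check: (v - proj_W(v)) · u_1 = 0  (should be 0).
Check: (v - proj_W(v)) · u_2 = 0  (should be 0).
Result: proj_W(v) = (-101/122, -20/183, 545/366, 232/183).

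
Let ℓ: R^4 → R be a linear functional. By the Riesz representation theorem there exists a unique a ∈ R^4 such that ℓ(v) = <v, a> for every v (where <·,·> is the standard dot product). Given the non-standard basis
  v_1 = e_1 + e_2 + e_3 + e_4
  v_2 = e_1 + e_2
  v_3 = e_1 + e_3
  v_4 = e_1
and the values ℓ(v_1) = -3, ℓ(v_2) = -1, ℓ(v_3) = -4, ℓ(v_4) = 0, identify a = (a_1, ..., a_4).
a = (0, -1, -4, 2)

Write a = (a_1, ..., a_4) in the standard basis. For each basis vector v_i, ℓ(v_i) = <v_i, a> is a linear equation in the a_j's. Collect the n equations into a matrix system V a = ℓ, where row i of V is v_i (expressed in the standard basis). Since V is invertible (lower-triangular with 1s on the diagonal, up to permutation), solve by back-substitution:
  V =
[[1, 1, 1, 1],
 [1, 1, 0, 0],
 [1, 0, 1, 0],
 [1, 0, 0, 0]]
  V a = (-3, -1, -4, 0)
Solving gives a = (0, -1, -4, 2).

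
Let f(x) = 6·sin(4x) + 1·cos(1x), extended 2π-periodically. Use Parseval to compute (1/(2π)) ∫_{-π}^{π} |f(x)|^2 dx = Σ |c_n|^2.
Σ |c_n|^2 = 37/2

Expand |f|^2 and use orthogonality of {sin(nx), cos(mx)} on [-π, π]:
  ∫_{-π}^{π} sin(nx)^2 dx = π, ∫ cos(mx)^2 dx = π, and cross terms integrate to 0.
So ∫_{-π}^{π} f(x)^2 dx = 6^2 · π + 1^2 · π = (36 + 1)π.
Divide by 2π: (36 + 1)/2 = 37/2.
By Parseval, this equals Σ |c_n|^2.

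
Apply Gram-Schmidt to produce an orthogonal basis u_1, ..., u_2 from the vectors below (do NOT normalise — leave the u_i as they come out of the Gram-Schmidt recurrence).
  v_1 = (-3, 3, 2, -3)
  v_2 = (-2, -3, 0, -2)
Orthogonal basis:
  u_1 = (-3, 3, 2, -3)
  u_2 = (-53/31, -102/31, -6/31, -53/31)

Apply the Gram-Schmidt recurrence
  u_1 = v_1
  u_i = v_i − Σ_{j<i} ((v_i · u_j) / (u_j · u_j)) · u_j.

Step by step this gives:
  u_1 = (-3, 3, 2, -3)
  u_2 = (-53/31, -102/31, -6/31, -53/31)

Orthogonality check:
  u_2 · u_1 = 0 (should be 0)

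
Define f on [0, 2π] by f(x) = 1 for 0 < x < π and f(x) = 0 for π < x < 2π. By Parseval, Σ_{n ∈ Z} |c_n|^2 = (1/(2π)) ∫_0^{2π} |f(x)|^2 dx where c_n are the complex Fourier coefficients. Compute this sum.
Σ |c_n|^2 = 1/2

Parseval equates the L^2 energy of f (normalised by 1/(2π)) with the ℓ^2 sum of its Fourier coefficients: (1/(2π)) ∫_0^{2π} |f|^2 = Σ |c_n|^2.
Compute the left side: (1/(2π)) [∫_0^π 1^2 dx + ∫_π^{2π} 0^2 dx] = (1/(2π)) · (1π + 0π) = (1 + 0)/2 = 1/2.
So Σ_{n ∈ Z} |c_n|^2 = 1/2.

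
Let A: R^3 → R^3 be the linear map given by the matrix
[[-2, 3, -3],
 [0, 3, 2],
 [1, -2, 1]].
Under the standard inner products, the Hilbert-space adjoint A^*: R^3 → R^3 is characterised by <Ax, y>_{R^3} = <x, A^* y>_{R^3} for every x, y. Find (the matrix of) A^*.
A^* = A^T =
[[-2, 0, 1],
 [3, 3, -2],
 [-3, 2, 1]]

For real matrices with standard dot products, the defining identity <Ax, y> = <x, A^* y> gives (Ax)^T y = x^T (A^*) y, i.e. x^T A^T y = x^T (A^*) y. Since this holds for all x, y, we must have A^* = A^T. Therefore
A^* =
[[-2, 0, 1],
 [3, 3, -2],
 [-3, 2, 1]].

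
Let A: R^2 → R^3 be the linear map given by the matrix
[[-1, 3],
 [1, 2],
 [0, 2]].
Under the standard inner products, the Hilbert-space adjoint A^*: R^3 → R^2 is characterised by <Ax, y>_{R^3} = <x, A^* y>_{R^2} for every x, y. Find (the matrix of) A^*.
A^* = A^T =
[[-1, 1, 0],
 [3, 2, 2]]

For real matrices with standard dot products, the defining identity <Ax, y> = <x, A^* y> gives (Ax)^T y = x^T (A^*) y, i.e. x^T A^T y = x^T (A^*) y. Since this holds for all x, y, we must have A^* = A^T. Therefore
A^* =
[[-1, 1, 0],
 [3, 2, 2]].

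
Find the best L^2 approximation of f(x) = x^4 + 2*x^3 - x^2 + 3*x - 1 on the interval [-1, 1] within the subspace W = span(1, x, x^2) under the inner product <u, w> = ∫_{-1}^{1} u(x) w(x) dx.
g(x) = -x^2/7 + 21*x/5 - 38/35

The best approximation g ∈ W is the orthogonal projection of f onto W. Writing g = a_0 + a_1 x + a_2 x^2, the coefficients solve the normal equations G · a = b where
  G_{ij} = <φ_i, φ_j> and b_i = <f, φ_i>, with φ_0 = 1, φ_1 = x, φ_2 = x^2.
G =
  [2, 0, 2/3]
  [0, 2/3, 0]
  [2/3, 0, 2/5],
b = (-34/15, 14/5, -82/105).
Solving gives a_0 = -38/35, a_1 = 21/5, a_2 = -1/7, so
  g(x) = -x^2/7 + 21*x/5 - 38/35.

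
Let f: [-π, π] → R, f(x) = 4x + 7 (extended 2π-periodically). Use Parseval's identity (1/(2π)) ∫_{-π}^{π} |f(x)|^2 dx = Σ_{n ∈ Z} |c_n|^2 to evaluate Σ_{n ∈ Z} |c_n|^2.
Σ |c_n|^2 = 16π^2/3 + 49

Expand and integrate term by term over [-π, π]:
  ∫ (4x)^2 dx = 16·(2π^3/3); ∫ 2·4·(7)·x dx = 0 (odd integrand); ∫ 7^2 dx = 49·2π.
So (1/(2π)) ∫_{-π}^{π} (4x + 7)^2 dx = 16π^2/3 + 49 = 16π^2/3 + 49.
Parseval ⇒ Σ |c_n|^2 = 16π^2/3 + 49.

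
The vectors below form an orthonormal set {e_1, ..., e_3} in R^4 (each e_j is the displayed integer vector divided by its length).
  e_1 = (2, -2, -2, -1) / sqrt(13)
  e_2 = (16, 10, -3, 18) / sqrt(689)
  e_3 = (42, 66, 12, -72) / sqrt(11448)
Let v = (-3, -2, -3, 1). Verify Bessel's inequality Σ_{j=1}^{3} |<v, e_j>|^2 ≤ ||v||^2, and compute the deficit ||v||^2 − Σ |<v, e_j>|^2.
Σ |<v, e_j>|^2 = 89/6; ||v||^2 = 23; deficit = 49/6

Write each e_j = u_j / sqrt(<u_j, u_j>) where u_j is the displayed integer vector. Then <v, e_j> = <v, u_j> / sqrt(<u_j, u_j>), so |<v, e_j>|^2 = <v, u_j>^2 / <u_j, u_j>.
Coefficients: <v, e_1> = 3/sqrt(13), <v, e_2> = -41/sqrt(689), <v, e_3> = -366/sqrt(11448).
Square and sum: Σ |<v, e_j>|^2 = 89/6.
Compute ||v||^2 = v·v = 23.
Deficit = 23 − 89/6 = 49/6 ≥ 0, confirming Bessel's inequality. (The deficit equals ||v − Σ <v,e_j> e_j||^2, the squared distance from v to span{e_j}.)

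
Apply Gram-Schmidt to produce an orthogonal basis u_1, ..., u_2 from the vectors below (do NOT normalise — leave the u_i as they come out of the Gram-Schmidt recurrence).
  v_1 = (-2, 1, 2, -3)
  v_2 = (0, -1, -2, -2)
Orthogonal basis:
  u_1 = (-2, 1, 2, -3)
  u_2 = (1/9, -19/18, -19/9, -11/6)

Apply the Gram-Schmidt recurrence
  u_1 = v_1
  u_i = v_i − Σ_{j<i} ((v_i · u_j) / (u_j · u_j)) · u_j.

Step by step this gives:
  u_1 = (-2, 1, 2, -3)
  u_2 = (1/9, -19/18, -19/9, -11/6)

Orthogonality check:
  u_2 · u_1 = 0 (should be 0)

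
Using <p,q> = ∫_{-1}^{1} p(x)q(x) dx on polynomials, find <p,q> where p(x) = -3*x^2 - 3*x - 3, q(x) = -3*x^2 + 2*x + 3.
<p,q> = -92/5

Expand the product: p(x)·q(x) = 9*x^4 + 3*x^3 - 6*x^2 - 15*x - 9.
∫_{-1}^{1} of each monomial x^k gives [2/(k+1) if k even, 0 if k odd]. Integrating term-by-term (or equivalently evaluating the antiderivative F(x) = 9*x^5/5 + 3*x^4/4 - 2*x^3 - 15*x^2/2 - 9*x at the endpoints):
  F(1) − F(−1) = -319/20 − (49/20) = -92/5.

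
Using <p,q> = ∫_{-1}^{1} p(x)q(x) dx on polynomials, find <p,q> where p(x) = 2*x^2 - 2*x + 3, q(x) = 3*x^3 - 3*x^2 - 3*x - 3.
<p,q> = -144/5

Expand the product: p(x)·q(x) = 6*x^5 - 12*x^4 + 9*x^3 - 9*x^2 - 3*x - 9.
∫_{-1}^{1} of each monomial x^k gives [2/(k+1) if k even, 0 if k odd]. Integrating term-by-term (or equivalently evaluating the antiderivative F(x) = x^6 - 12*x^5/5 + 9*x^4/4 - 3*x^3 - 3*x^2/2 - 9*x at the endpoints):
  F(1) − F(−1) = -253/20 − (323/20) = -144/5.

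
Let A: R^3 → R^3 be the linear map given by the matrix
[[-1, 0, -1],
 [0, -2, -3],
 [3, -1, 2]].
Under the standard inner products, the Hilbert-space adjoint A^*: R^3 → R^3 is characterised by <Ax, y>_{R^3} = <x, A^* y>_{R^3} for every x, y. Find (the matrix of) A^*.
A^* = A^T =
[[-1, 0, 3],
 [0, -2, -1],
 [-1, -3, 2]]

For real matrices with standard dot products, the defining identity <Ax, y> = <x, A^* y> gives (Ax)^T y = x^T (A^*) y, i.e. x^T A^T y = x^T (A^*) y. Since this holds for all x, y, we must have A^* = A^T. Therefore
A^* =
[[-1, 0, 3],
 [0, -2, -1],
 [-1, -3, 2]].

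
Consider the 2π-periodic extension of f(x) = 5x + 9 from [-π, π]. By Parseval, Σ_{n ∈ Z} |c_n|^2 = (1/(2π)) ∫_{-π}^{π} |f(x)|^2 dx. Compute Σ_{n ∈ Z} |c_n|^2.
Σ |c_n|^2 = 25π^2/3 + 81

Expand and integrate term by term over [-π, π]:
  ∫ (5x)^2 dx = 25·(2π^3/3); ∫ 2·5·(9)·x dx = 0 (odd integrand); ∫ 9^2 dx = 81·2π.
So (1/(2π)) ∫_{-π}^{π} (5x + 9)^2 dx = 25π^2/3 + 81 = 25π^2/3 + 81.
Parseval ⇒ Σ |c_n|^2 = 25π^2/3 + 81.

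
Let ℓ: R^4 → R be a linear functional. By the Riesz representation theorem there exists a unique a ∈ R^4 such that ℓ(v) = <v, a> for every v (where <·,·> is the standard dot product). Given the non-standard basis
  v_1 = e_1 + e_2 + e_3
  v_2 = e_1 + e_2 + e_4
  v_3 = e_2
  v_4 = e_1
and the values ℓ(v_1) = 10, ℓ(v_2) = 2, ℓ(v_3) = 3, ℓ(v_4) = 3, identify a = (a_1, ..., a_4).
a = (3, 3, 4, -4)

Write a = (a_1, ..., a_4) in the standard basis. For each basis vector v_i, ℓ(v_i) = <v_i, a> is a linear equation in the a_j's. Collect the n equations into a matrix system V a = ℓ, where row i of V is v_i (expressed in the standard basis). Since V is invertible (lower-triangular with 1s on the diagonal, up to permutation), solve by back-substitution:
  V =
[[1, 1, 1, 0],
 [1, 1, 0, 1],
 [0, 1, 0, 0],
 [1, 0, 0, 0]]
  V a = (10, 2, 3, 3)
Solving gives a = (3, 3, 4, -4).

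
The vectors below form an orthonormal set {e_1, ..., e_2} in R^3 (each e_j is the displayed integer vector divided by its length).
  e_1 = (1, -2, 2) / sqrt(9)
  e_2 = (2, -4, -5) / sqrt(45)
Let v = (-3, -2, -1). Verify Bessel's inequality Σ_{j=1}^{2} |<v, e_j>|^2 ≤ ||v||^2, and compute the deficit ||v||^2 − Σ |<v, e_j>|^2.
Σ |<v, e_j>|^2 = 6/5; ||v||^2 = 14; deficit = 64/5

Write each e_j = u_j / sqrt(<u_j, u_j>) where u_j is the displayed integer vector. Then <v, e_j> = <v, u_j> / sqrt(<u_j, u_j>), so |<v, e_j>|^2 = <v, u_j>^2 / <u_j, u_j>.
Coefficients: <v, e_1> = -1/sqrt(9), <v, e_2> = 7/sqrt(45).
Square and sum: Σ |<v, e_j>|^2 = 6/5.
Compute ||v||^2 = v·v = 14.
Deficit = 14 − 6/5 = 64/5 ≥ 0, confirming Bessel's inequality. (The deficit equals ||v − Σ <v,e_j> e_j||^2, the squared distance from v to span{e_j}.)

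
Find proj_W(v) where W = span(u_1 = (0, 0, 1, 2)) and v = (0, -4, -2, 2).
proj_W(v) = (0, 0, 2/5, 4/5)

Set up U = [u_1 | ... | u_1] ∈ R^(4×1). The projector onto W = col(U) is P = U (U^T U)^(-1) U^T.
Compute U^T U =
  [5],
and U^T v = (2).
Solve U^T U · c = U^T v for the coefficients: c = (2/5). The projection is proj_W(v) = U c.
Check: (v - proj_W(v)) · u_1 = 0  (should be 0).
Result: proj_W(v) = (0, 0, 2/5, 4/5).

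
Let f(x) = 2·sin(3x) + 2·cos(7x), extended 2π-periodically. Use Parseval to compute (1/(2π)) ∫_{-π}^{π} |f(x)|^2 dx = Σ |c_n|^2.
Σ |c_n|^2 = 4

Expand |f|^2 and use orthogonality of {sin(nx), cos(mx)} on [-π, π]:
  ∫_{-π}^{π} sin(nx)^2 dx = π, ∫ cos(mx)^2 dx = π, and cross terms integrate to 0.
So ∫_{-π}^{π} f(x)^2 dx = 2^2 · π + 2^2 · π = (4 + 4)π.
Divide by 2π: (4 + 4)/2 = 4.
By Parseval, this equals Σ |c_n|^2.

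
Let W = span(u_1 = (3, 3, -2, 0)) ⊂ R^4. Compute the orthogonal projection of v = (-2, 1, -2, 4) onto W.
proj_W(v) = (3/22, 3/22, -1/11, 0)

Set up U = [u_1 | ... | u_1] ∈ R^(4×1). The projector onto W = col(U) is P = U (U^T U)^(-1) U^T.
Compute U^T U =
  [22],
and U^T v = (1).
Solve U^T U · c = U^T v for the coefficients: c = (1/22). The projection is proj_W(v) = U c.
Check: (v - proj_W(v)) · u_1 = 0  (should be 0).
Result: proj_W(v) = (3/22, 3/22, -1/11, 0).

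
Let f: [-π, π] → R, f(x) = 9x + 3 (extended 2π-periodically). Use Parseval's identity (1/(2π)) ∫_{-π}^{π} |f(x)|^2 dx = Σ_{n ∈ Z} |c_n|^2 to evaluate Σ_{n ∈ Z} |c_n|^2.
Σ |c_n|^2 = 27π^2 + 9

Expand and integrate term by term over [-π, π]:
  ∫ (9x)^2 dx = 81·(2π^3/3); ∫ 2·9·(3)·x dx = 0 (odd integrand); ∫ 3^2 dx = 9·2π.
So (1/(2π)) ∫_{-π}^{π} (9x + 3)^2 dx = 81π^2/3 + 9 = 27π^2 + 9.
Parseval ⇒ Σ |c_n|^2 = 27π^2 + 9.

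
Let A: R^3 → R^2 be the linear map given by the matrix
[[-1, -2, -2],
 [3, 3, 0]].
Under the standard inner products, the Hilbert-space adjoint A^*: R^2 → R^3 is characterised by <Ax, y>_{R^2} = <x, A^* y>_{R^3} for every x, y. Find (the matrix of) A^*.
A^* = A^T =
[[-1, 3],
 [-2, 3],
 [-2, 0]]

For real matrices with standard dot products, the defining identity <Ax, y> = <x, A^* y> gives (Ax)^T y = x^T (A^*) y, i.e. x^T A^T y = x^T (A^*) y. Since this holds for all x, y, we must have A^* = A^T. Therefore
A^* =
[[-1, 3],
 [-2, 3],
 [-2, 0]].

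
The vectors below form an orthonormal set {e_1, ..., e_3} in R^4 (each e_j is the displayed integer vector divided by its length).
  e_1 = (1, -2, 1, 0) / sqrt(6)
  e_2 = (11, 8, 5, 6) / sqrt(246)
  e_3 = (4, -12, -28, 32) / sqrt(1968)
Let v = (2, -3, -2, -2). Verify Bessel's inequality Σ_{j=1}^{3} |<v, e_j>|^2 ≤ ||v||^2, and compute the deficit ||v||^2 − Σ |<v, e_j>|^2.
Σ |<v, e_j>|^2 = 9; ||v||^2 = 21; deficit = 12

Write each e_j = u_j / sqrt(<u_j, u_j>) where u_j is the displayed integer vector. Then <v, e_j> = <v, u_j> / sqrt(<u_j, u_j>), so |<v, e_j>|^2 = <v, u_j>^2 / <u_j, u_j>.
Coefficients: <v, e_1> = 6/sqrt(6), <v, e_2> = -24/sqrt(246), <v, e_3> = 36/sqrt(1968).
Square and sum: Σ |<v, e_j>|^2 = 9.
Compute ||v||^2 = v·v = 21.
Deficit = 21 − 9 = 12 ≥ 0, confirming Bessel's inequality. (The deficit equals ||v − Σ <v,e_j> e_j||^2, the squared distance from v to span{e_j}.)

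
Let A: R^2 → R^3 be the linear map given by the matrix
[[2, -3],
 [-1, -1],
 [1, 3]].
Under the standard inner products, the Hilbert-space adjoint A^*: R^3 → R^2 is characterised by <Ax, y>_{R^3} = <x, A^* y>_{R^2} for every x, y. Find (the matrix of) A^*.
A^* = A^T =
[[2, -1, 1],
 [-3, -1, 3]]

For real matrices with standard dot products, the defining identity <Ax, y> = <x, A^* y> gives (Ax)^T y = x^T (A^*) y, i.e. x^T A^T y = x^T (A^*) y. Since this holds for all x, y, we must have A^* = A^T. Therefore
A^* =
[[2, -1, 1],
 [-3, -1, 3]].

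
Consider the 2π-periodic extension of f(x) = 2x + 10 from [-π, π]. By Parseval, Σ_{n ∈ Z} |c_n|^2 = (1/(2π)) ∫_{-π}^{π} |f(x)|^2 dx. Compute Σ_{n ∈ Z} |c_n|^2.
Σ |c_n|^2 = 4π^2/3 + 100

Expand and integrate term by term over [-π, π]:
  ∫ (2x)^2 dx = 4·(2π^3/3); ∫ 2·2·(10)·x dx = 0 (odd integrand); ∫ 10^2 dx = 100·2π.
So (1/(2π)) ∫_{-π}^{π} (2x + 10)^2 dx = 4π^2/3 + 100 = 4π^2/3 + 100.
Parseval ⇒ Σ |c_n|^2 = 4π^2/3 + 100.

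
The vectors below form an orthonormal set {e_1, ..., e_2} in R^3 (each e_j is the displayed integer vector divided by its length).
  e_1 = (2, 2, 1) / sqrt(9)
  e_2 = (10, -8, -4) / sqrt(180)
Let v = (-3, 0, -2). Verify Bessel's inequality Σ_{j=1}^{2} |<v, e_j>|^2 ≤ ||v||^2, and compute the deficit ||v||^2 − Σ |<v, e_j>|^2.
Σ |<v, e_j>|^2 = 49/5; ||v||^2 = 13; deficit = 16/5

Write each e_j = u_j / sqrt(<u_j, u_j>) where u_j is the displayed integer vector. Then <v, e_j> = <v, u_j> / sqrt(<u_j, u_j>), so |<v, e_j>|^2 = <v, u_j>^2 / <u_j, u_j>.
Coefficients: <v, e_1> = -8/sqrt(9), <v, e_2> = -22/sqrt(180).
Square and sum: Σ |<v, e_j>|^2 = 49/5.
Compute ||v||^2 = v·v = 13.
Deficit = 13 − 49/5 = 16/5 ≥ 0, confirming Bessel's inequality. (The deficit equals ||v − Σ <v,e_j> e_j||^2, the squared distance from v to span{e_j}.)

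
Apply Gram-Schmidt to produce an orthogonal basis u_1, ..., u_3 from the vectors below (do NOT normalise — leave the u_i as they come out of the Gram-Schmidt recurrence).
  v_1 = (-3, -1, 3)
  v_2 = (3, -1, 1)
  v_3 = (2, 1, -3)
Orthogonal basis:
  u_1 = (-3, -1, 3)
  u_2 = (42/19, -24/19, 34/19)
  u_3 = (-1/46, -3/23, -3/46)

Apply the Gram-Schmidt recurrence
  u_1 = v_1
  u_i = v_i − Σ_{j<i} ((v_i · u_j) / (u_j · u_j)) · u_j.

Step by step this gives:
  u_1 = (-3, -1, 3)
  u_2 = (42/19, -24/19, 34/19)
  u_3 = (-1/46, -3/23, -3/46)

Orthogonality check:
  u_2 · u_1 = 0 (should be 0)
  u_3 · u_1 = 0 (should be 0)
  u_3 · u_2 = 0 (should be 0)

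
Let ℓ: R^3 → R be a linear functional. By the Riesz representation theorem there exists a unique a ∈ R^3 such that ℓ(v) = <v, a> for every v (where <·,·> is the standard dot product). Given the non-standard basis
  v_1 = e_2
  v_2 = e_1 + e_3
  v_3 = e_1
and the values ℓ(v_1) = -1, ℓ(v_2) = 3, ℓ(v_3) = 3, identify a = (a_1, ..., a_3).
a = (3, -1, 0)

Write a = (a_1, ..., a_3) in the standard basis. For each basis vector v_i, ℓ(v_i) = <v_i, a> is a linear equation in the a_j's. Collect the n equations into a matrix system V a = ℓ, where row i of V is v_i (expressed in the standard basis). Since V is invertible (lower-triangular with 1s on the diagonal, up to permutation), solve by back-substitution:
  V =
[[0, 1, 0],
 [1, 0, 1],
 [1, 0, 0]]
  V a = (-1, 3, 3)
Solving gives a = (3, -1, 0).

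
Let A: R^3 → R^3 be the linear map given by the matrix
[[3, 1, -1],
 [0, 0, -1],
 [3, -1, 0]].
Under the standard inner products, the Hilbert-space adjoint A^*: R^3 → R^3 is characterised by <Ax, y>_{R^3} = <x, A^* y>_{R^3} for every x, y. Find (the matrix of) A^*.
A^* = A^T =
[[3, 0, 3],
 [1, 0, -1],
 [-1, -1, 0]]

For real matrices with standard dot products, the defining identity <Ax, y> = <x, A^* y> gives (Ax)^T y = x^T (A^*) y, i.e. x^T A^T y = x^T (A^*) y. Since this holds for all x, y, we must have A^* = A^T. Therefore
A^* =
[[3, 0, 3],
 [1, 0, -1],
 [-1, -1, 0]].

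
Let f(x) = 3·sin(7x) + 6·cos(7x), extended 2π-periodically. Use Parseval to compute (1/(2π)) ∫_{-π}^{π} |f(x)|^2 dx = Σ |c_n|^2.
Σ |c_n|^2 = 45/2

Expand |f|^2 and use orthogonality of {sin(nx), cos(mx)} on [-π, π]:
  ∫_{-π}^{π} sin(nx)^2 dx = π, ∫ cos(mx)^2 dx = π, and cross terms integrate to 0.
So ∫_{-π}^{π} f(x)^2 dx = 3^2 · π + 6^2 · π = (9 + 36)π.
Divide by 2π: (9 + 36)/2 = 45/2.
By Parseval, this equals Σ |c_n|^2.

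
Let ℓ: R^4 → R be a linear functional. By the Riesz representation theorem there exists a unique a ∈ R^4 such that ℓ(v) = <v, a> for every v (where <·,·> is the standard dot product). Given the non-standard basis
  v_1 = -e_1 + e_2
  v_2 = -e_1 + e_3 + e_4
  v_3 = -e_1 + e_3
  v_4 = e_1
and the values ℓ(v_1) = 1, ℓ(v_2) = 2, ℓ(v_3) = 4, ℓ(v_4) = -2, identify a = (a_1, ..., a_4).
a = (-2, -1, 2, -2)

Write a = (a_1, ..., a_4) in the standard basis. For each basis vector v_i, ℓ(v_i) = <v_i, a> is a linear equation in the a_j's. Collect the n equations into a matrix system V a = ℓ, where row i of V is v_i (expressed in the standard basis). Since V is invertible (lower-triangular with 1s on the diagonal, up to permutation), solve by back-substitution:
  V =
[[-1, 1, 0, 0],
 [-1, 0, 1, 1],
 [-1, 0, 1, 0],
 [1, 0, 0, 0]]
  V a = (1, 2, 4, -2)
Solving gives a = (-2, -1, 2, -2).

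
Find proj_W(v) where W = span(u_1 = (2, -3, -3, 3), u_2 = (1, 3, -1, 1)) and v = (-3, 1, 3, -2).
proj_W(v) = (-765/371, 342/371, 1058/371, -1058/371)

Set up U = [u_1 | ... | u_2] ∈ R^(4×2). The projector onto W = col(U) is P = U (U^T U)^(-1) U^T.
Compute U^T U =
  [31, -1]
  [-1, 12],
and U^T v = (-24, -5).
Solve U^T U · c = U^T v for the coefficients: c = (-293/371, -179/371). The projection is proj_W(v) = U c.
Check: (v - proj_W(v)) · u_1 = 0  (should be 0).
Check: (v - proj_W(v)) · u_2 = 0  (should be 0).
Result: proj_W(v) = (-765/371, 342/371, 1058/371, -1058/371).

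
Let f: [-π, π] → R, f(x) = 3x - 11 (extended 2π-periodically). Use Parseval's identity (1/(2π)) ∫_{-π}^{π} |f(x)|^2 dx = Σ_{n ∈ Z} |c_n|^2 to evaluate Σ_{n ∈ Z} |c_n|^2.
Σ |c_n|^2 = 3π^2 + 121

Expand and integrate term by term over [-π, π]:
  ∫ (3x)^2 dx = 9·(2π^3/3); ∫ 2·3·(-11)·x dx = 0 (odd integrand); ∫ (-11)^2 dx = 121·2π.
So (1/(2π)) ∫_{-π}^{π} (3x - 11)^2 dx = 9π^2/3 + 121 = 3π^2 + 121.
Parseval ⇒ Σ |c_n|^2 = 3π^2 + 121.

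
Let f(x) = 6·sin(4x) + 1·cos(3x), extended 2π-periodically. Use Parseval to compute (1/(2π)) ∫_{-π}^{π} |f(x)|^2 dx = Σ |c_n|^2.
Σ |c_n|^2 = 37/2

Expand |f|^2 and use orthogonality of {sin(nx), cos(mx)} on [-π, π]:
  ∫_{-π}^{π} sin(nx)^2 dx = π, ∫ cos(mx)^2 dx = π, and cross terms integrate to 0.
So ∫_{-π}^{π} f(x)^2 dx = 6^2 · π + 1^2 · π = (36 + 1)π.
Divide by 2π: (36 + 1)/2 = 37/2.
By Parseval, this equals Σ |c_n|^2.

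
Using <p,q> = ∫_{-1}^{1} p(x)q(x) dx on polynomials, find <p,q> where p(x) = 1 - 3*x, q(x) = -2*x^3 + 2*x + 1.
<p,q> = 2/5

Expand the product: p(x)·q(x) = 6*x^4 - 2*x^3 - 6*x^2 - x + 1.
∫_{-1}^{1} of each monomial x^k gives [2/(k+1) if k even, 0 if k odd]. Integrating term-by-term (or equivalently evaluating the antiderivative F(x) = 6*x^5/5 - x^4/2 - 2*x^3 - x^2/2 + x at the endpoints):
  F(1) − F(−1) = -4/5 − (-6/5) = 2/5.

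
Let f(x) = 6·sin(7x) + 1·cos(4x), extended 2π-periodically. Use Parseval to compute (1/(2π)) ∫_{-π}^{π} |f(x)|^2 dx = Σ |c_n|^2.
Σ |c_n|^2 = 37/2

Expand |f|^2 and use orthogonality of {sin(nx), cos(mx)} on [-π, π]:
  ∫_{-π}^{π} sin(nx)^2 dx = π, ∫ cos(mx)^2 dx = π, and cross terms integrate to 0.
So ∫_{-π}^{π} f(x)^2 dx = 6^2 · π + 1^2 · π = (36 + 1)π.
Divide by 2π: (36 + 1)/2 = 37/2.
By Parseval, this equals Σ |c_n|^2.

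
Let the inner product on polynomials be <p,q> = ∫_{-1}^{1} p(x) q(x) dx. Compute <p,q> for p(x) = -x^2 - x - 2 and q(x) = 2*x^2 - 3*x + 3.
<p,q> = -232/15

Expand the product: p(x)·q(x) = -2*x^4 + x^3 - 4*x^2 + 3*x - 6.
∫_{-1}^{1} of each monomial x^k gives [2/(k+1) if k even, 0 if k odd]. Integrating term-by-term (or equivalently evaluating the antiderivative F(x) = -2*x^5/5 + x^4/4 - 4*x^3/3 + 3*x^2/2 - 6*x at the endpoints):
  F(1) − F(−1) = -359/60 − (569/60) = -232/15.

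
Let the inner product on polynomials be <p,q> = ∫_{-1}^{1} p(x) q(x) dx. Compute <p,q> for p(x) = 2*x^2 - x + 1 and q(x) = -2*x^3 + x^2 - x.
<p,q> = 44/15

Expand the product: p(x)·q(x) = -4*x^5 + 4*x^4 - 5*x^3 + 2*x^2 - x.
∫_{-1}^{1} of each monomial x^k gives [2/(k+1) if k even, 0 if k odd]. Integrating term-by-term (or equivalently evaluating the antiderivative F(x) = -2*x^6/3 + 4*x^5/5 - 5*x^4/4 + 2*x^3/3 - x^2/2 at the endpoints):
  F(1) − F(−1) = -19/20 − (-233/60) = 44/15.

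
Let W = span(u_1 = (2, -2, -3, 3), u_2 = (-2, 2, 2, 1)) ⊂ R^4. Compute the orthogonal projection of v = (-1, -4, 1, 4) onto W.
proj_W(v) = (60/217, -60/217, -255/217, 750/217)

Set up U = [u_1 | ... | u_2] ∈ R^(4×2). The projector onto W = col(U) is P = U (U^T U)^(-1) U^T.
Compute U^T U =
  [26, -11]
  [-11, 13],
and U^T v = (15, 0).
Solve U^T U · c = U^T v for the coefficients: c = (195/217, 165/217). The projection is proj_W(v) = U c.
Check: (v - proj_W(v)) · u_1 = 0  (should be 0).
Check: (v - proj_W(v)) · u_2 = 0  (should be 0).
Result: proj_W(v) = (60/217, -60/217, -255/217, 750/217).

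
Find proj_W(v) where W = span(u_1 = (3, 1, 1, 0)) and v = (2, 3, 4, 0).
proj_W(v) = (39/11, 13/11, 13/11, 0)

Set up U = [u_1 | ... | u_1] ∈ R^(4×1). The projector onto W = col(U) is P = U (U^T U)^(-1) U^T.
Compute U^T U =
  [11],
and U^T v = (13).
Solve U^T U · c = U^T v for the coefficients: c = (13/11). The projection is proj_W(v) = U c.
Check: (v - proj_W(v)) · u_1 = 0  (should be 0).
Result: proj_W(v) = (39/11, 13/11, 13/11, 0).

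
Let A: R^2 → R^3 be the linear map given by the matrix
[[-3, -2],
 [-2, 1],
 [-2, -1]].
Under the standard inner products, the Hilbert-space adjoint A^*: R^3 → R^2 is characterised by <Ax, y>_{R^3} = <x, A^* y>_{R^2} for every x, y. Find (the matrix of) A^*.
A^* = A^T =
[[-3, -2, -2],
 [-2, 1, -1]]

For real matrices with standard dot products, the defining identity <Ax, y> = <x, A^* y> gives (Ax)^T y = x^T (A^*) y, i.e. x^T A^T y = x^T (A^*) y. Since this holds for all x, y, we must have A^* = A^T. Therefore
A^* =
[[-3, -2, -2],
 [-2, 1, -1]].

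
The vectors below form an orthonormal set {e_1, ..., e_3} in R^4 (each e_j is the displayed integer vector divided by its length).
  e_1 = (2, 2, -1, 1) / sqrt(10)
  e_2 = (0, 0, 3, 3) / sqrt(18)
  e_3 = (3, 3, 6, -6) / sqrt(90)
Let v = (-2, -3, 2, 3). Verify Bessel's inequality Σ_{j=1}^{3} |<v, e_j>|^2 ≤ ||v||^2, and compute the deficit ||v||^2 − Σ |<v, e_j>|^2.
Σ |<v, e_j>|^2 = 51/2; ||v||^2 = 26; deficit = 1/2

Write each e_j = u_j / sqrt(<u_j, u_j>) where u_j is the displayed integer vector. Then <v, e_j> = <v, u_j> / sqrt(<u_j, u_j>), so |<v, e_j>|^2 = <v, u_j>^2 / <u_j, u_j>.
Coefficients: <v, e_1> = -9/sqrt(10), <v, e_2> = 15/sqrt(18), <v, e_3> = -21/sqrt(90).
Square and sum: Σ |<v, e_j>|^2 = 51/2.
Compute ||v||^2 = v·v = 26.
Deficit = 26 − 51/2 = 1/2 ≥ 0, confirming Bessel's inequality. (The deficit equals ||v − Σ <v,e_j> e_j||^2, the squared distance from v to span{e_j}.)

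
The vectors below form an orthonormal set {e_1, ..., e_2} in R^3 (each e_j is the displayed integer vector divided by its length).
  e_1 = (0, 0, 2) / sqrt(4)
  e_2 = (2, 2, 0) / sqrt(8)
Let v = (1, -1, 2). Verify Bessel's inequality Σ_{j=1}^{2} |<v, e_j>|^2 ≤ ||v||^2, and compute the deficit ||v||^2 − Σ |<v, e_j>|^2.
Σ |<v, e_j>|^2 = 4; ||v||^2 = 6; deficit = 2

Write each e_j = u_j / sqrt(<u_j, u_j>) where u_j is the displayed integer vector. Then <v, e_j> = <v, u_j> / sqrt(<u_j, u_j>), so |<v, e_j>|^2 = <v, u_j>^2 / <u_j, u_j>.
Coefficients: <v, e_1> = 4/sqrt(4), <v, e_2> = 0/sqrt(8).
Square and sum: Σ |<v, e_j>|^2 = 4.
Compute ||v||^2 = v·v = 6.
Deficit = 6 − 4 = 2 ≥ 0, confirming Bessel's inequality. (The deficit equals ||v − Σ <v,e_j> e_j||^2, the squared distance from v to span{e_j}.)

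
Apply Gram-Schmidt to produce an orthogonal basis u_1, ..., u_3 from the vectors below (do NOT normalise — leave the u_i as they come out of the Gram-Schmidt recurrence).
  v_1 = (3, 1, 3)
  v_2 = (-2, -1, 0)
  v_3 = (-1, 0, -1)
Orthogonal basis:
  u_1 = (3, 1, 3)
  u_2 = (-17/19, -12/19, 21/19)
  u_3 = (-3/23, 6/23, 1/23)

Apply the Gram-Schmidt recurrence
  u_1 = v_1
  u_i = v_i − Σ_{j<i} ((v_i · u_j) / (u_j · u_j)) · u_j.

Step by step this gives:
  u_1 = (3, 1, 3)
  u_2 = (-17/19, -12/19, 21/19)
  u_3 = (-3/23, 6/23, 1/23)

Orthogonality check:
  u_2 · u_1 = 0 (should be 0)
  u_3 · u_1 = 0 (should be 0)
  u_3 · u_2 = 0 (should be 0)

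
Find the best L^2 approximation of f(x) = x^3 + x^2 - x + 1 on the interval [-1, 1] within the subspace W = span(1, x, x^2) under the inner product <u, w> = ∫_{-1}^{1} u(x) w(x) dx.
g(x) = x^2 - 2*x/5 + 1

The best approximation g ∈ W is the orthogonal projection of f onto W. Writing g = a_0 + a_1 x + a_2 x^2, the coefficients solve the normal equations G · a = b where
  G_{ij} = <φ_i, φ_j> and b_i = <f, φ_i>, with φ_0 = 1, φ_1 = x, φ_2 = x^2.
G =
  [2, 0, 2/3]
  [0, 2/3, 0]
  [2/3, 0, 2/5],
b = (8/3, -4/15, 16/15).
Solving gives a_0 = 1, a_1 = -2/5, a_2 = 1, so
  g(x) = x^2 - 2*x/5 + 1.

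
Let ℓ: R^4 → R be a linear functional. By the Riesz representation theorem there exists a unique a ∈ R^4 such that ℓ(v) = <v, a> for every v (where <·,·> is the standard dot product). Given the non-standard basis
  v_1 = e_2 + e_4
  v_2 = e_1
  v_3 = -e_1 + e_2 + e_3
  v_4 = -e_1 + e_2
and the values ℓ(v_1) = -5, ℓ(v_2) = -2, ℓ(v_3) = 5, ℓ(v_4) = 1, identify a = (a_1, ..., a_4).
a = (-2, -1, 4, -4)

Write a = (a_1, ..., a_4) in the standard basis. For each basis vector v_i, ℓ(v_i) = <v_i, a> is a linear equation in the a_j's. Collect the n equations into a matrix system V a = ℓ, where row i of V is v_i (expressed in the standard basis). Since V is invertible (lower-triangular with 1s on the diagonal, up to permutation), solve by back-substitution:
  V =
[[0, 1, 0, 1],
 [1, 0, 0, 0],
 [-1, 1, 1, 0],
 [-1, 1, 0, 0]]
  V a = (-5, -2, 5, 1)
Solving gives a = (-2, -1, 4, -4).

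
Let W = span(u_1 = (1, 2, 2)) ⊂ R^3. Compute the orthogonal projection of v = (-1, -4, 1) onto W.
proj_W(v) = (-7/9, -14/9, -14/9)

Set up U = [u_1 | ... | u_1] ∈ R^(3×1). The projector onto W = col(U) is P = U (U^T U)^(-1) U^T.
Compute U^T U =
  [9],
and U^T v = (-7).
Solve U^T U · c = U^T v for the coefficients: c = (-7/9). The projection is proj_W(v) = U c.
Check: (v - proj_W(v)) · u_1 = 0  (should be 0).
Result: proj_W(v) = (-7/9, -14/9, -14/9).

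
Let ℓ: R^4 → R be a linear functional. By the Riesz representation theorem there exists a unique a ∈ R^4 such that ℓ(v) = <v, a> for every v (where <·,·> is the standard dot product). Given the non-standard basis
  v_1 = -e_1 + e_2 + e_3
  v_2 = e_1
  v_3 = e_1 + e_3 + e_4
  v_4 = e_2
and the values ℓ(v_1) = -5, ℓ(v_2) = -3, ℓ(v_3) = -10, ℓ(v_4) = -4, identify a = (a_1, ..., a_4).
a = (-3, -4, -4, -3)

Write a = (a_1, ..., a_4) in the standard basis. For each basis vector v_i, ℓ(v_i) = <v_i, a> is a linear equation in the a_j's. Collect the n equations into a matrix system V a = ℓ, where row i of V is v_i (expressed in the standard basis). Since V is invertible (lower-triangular with 1s on the diagonal, up to permutation), solve by back-substitution:
  V =
[[-1, 1, 1, 0],
 [1, 0, 0, 0],
 [1, 0, 1, 1],
 [0, 1, 0, 0]]
  V a = (-5, -3, -10, -4)
Solving gives a = (-3, -4, -4, -3).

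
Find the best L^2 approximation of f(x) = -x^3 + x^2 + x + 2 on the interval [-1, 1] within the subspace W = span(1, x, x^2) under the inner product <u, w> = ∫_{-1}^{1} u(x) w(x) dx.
g(x) = x^2 + 2*x/5 + 2

The best approximation g ∈ W is the orthogonal projection of f onto W. Writing g = a_0 + a_1 x + a_2 x^2, the coefficients solve the normal equations G · a = b where
  G_{ij} = <φ_i, φ_j> and b_i = <f, φ_i>, with φ_0 = 1, φ_1 = x, φ_2 = x^2.
G =
  [2, 0, 2/3]
  [0, 2/3, 0]
  [2/3, 0, 2/5],
b = (14/3, 4/15, 26/15).
Solving gives a_0 = 2, a_1 = 2/5, a_2 = 1, so
  g(x) = x^2 + 2*x/5 + 2.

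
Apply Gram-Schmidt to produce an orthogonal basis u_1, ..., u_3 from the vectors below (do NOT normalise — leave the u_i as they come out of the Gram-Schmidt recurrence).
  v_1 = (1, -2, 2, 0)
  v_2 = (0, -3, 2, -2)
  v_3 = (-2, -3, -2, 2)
Orthogonal basis:
  u_1 = (1, -2, 2, 0)
  u_2 = (-10/9, -7/9, -2/9, -2)
  u_3 = (-96/53, -152/53, -104/53, 124/53)

Apply the Gram-Schmidt recurrence
  u_1 = v_1
  u_i = v_i − Σ_{j<i} ((v_i · u_j) / (u_j · u_j)) · u_j.

Step by step this gives:
  u_1 = (1, -2, 2, 0)
  u_2 = (-10/9, -7/9, -2/9, -2)
  u_3 = (-96/53, -152/53, -104/53, 124/53)

Orthogonality check:
  u_2 · u_1 = 0 (should be 0)
  u_3 · u_1 = 0 (should be 0)
  u_3 · u_2 = 0 (should be 0)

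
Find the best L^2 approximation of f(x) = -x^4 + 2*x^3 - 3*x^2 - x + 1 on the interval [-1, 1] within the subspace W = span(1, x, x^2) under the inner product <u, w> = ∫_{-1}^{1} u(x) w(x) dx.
g(x) = -27*x^2/7 + x/5 + 38/35

The best approximation g ∈ W is the orthogonal projection of f onto W. Writing g = a_0 + a_1 x + a_2 x^2, the coefficients solve the normal equations G · a = b where
  G_{ij} = <φ_i, φ_j> and b_i = <f, φ_i>, with φ_0 = 1, φ_1 = x, φ_2 = x^2.
G =
  [2, 0, 2/3]
  [0, 2/3, 0]
  [2/3, 0, 2/5],
b = (-2/5, 2/15, -86/105).
Solving gives a_0 = 38/35, a_1 = 1/5, a_2 = -27/7, so
  g(x) = -27*x^2/7 + x/5 + 38/35.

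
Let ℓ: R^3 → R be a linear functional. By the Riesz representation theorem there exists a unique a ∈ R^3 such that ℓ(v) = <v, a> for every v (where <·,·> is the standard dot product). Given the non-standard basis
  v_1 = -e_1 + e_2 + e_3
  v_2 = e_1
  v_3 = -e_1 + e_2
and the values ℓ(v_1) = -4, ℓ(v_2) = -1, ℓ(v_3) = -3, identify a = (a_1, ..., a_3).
a = (-1, -4, -1)

Write a = (a_1, ..., a_3) in the standard basis. For each basis vector v_i, ℓ(v_i) = <v_i, a> is a linear equation in the a_j's. Collect the n equations into a matrix system V a = ℓ, where row i of V is v_i (expressed in the standard basis). Since V is invertible (lower-triangular with 1s on the diagonal, up to permutation), solve by back-substitution:
  V =
[[-1, 1, 1],
 [1, 0, 0],
 [-1, 1, 0]]
  V a = (-4, -1, -3)
Solving gives a = (-1, -4, -1).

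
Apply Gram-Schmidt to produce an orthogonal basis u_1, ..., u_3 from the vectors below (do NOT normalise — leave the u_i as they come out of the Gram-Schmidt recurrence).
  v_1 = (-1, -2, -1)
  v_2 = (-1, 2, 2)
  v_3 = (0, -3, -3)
Orthogonal basis:
  u_1 = (-1, -2, -1)
  u_2 = (-11/6, 1/3, 7/6)
  u_3 = (-6/29, 9/29, -12/29)

Apply the Gram-Schmidt recurrence
  u_1 = v_1
  u_i = v_i − Σ_{j<i} ((v_i · u_j) / (u_j · u_j)) · u_j.

Step by step this gives:
  u_1 = (-1, -2, -1)
  u_2 = (-11/6, 1/3, 7/6)
  u_3 = (-6/29, 9/29, -12/29)

Orthogonality check:
  u_2 · u_1 = 0 (should be 0)
  u_3 · u_1 = 0 (should be 0)
  u_3 · u_2 = 0 (should be 0)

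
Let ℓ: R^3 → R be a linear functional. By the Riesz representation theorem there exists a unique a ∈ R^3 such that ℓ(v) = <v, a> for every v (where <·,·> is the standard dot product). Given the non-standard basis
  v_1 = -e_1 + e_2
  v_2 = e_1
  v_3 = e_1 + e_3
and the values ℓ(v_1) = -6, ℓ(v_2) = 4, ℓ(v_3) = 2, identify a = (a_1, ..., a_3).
a = (4, -2, -2)

Write a = (a_1, ..., a_3) in the standard basis. For each basis vector v_i, ℓ(v_i) = <v_i, a> is a linear equation in the a_j's. Collect the n equations into a matrix system V a = ℓ, where row i of V is v_i (expressed in the standard basis). Since V is invertible (lower-triangular with 1s on the diagonal, up to permutation), solve by back-substitution:
  V =
[[-1, 1, 0],
 [1, 0, 0],
 [1, 0, 1]]
  V a = (-6, 4, 2)
Solving gives a = (4, -2, -2).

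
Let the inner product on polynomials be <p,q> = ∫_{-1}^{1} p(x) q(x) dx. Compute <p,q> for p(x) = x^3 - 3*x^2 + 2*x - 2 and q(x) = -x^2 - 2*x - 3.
<p,q> = 256/15

Expand the product: p(x)·q(x) = -x^5 + x^4 + x^3 + 7*x^2 - 2*x + 6.
∫_{-1}^{1} of each monomial x^k gives [2/(k+1) if k even, 0 if k odd]. Integrating term-by-term (or equivalently evaluating the antiderivative F(x) = -x^6/6 + x^5/5 + x^4/4 + 7*x^3/3 - x^2 + 6*x at the endpoints):
  F(1) − F(−1) = 457/60 − (-189/20) = 256/15.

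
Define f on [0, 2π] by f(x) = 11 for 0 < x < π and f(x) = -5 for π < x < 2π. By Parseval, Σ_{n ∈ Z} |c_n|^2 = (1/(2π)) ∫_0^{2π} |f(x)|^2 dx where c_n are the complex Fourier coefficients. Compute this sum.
Σ |c_n|^2 = 73

Parseval equates the L^2 energy of f (normalised by 1/(2π)) with the ℓ^2 sum of its Fourier coefficients: (1/(2π)) ∫_0^{2π} |f|^2 = Σ |c_n|^2.
Compute the left side: (1/(2π)) [∫_0^π 11^2 dx + ∫_π^{2π} (-5)^2 dx] = (1/(2π)) · (121π + 25π) = (121 + 25)/2 = 73.
So Σ_{n ∈ Z} |c_n|^2 = 73.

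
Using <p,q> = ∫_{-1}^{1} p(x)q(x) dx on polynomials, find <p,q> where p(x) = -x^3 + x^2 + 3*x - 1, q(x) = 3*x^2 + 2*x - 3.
<p,q> = 32/5

Expand the product: p(x)·q(x) = -3*x^5 + x^4 + 14*x^3 - 11*x + 3.
∫_{-1}^{1} of each monomial x^k gives [2/(k+1) if k even, 0 if k odd]. Integrating term-by-term (or equivalently evaluating the antiderivative F(x) = -x^6/2 + x^5/5 + 7*x^4/2 - 11*x^2/2 + 3*x at the endpoints):
  F(1) − F(−1) = 7/10 − (-57/10) = 32/5.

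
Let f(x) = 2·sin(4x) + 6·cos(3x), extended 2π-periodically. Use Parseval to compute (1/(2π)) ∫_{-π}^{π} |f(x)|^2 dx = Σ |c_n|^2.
Σ |c_n|^2 = 20

Expand |f|^2 and use orthogonality of {sin(nx), cos(mx)} on [-π, π]:
  ∫_{-π}^{π} sin(nx)^2 dx = π, ∫ cos(mx)^2 dx = π, and cross terms integrate to 0.
So ∫_{-π}^{π} f(x)^2 dx = 2^2 · π + 6^2 · π = (4 + 36)π.
Divide by 2π: (4 + 36)/2 = 20.
By Parseval, this equals Σ |c_n|^2.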